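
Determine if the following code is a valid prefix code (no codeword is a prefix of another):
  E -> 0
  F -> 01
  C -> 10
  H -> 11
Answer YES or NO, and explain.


Checking each pair (does one codeword prefix another?):
  E='0' vs F='01': prefix -- VIOLATION

NO -- this is NOT a valid prefix code. E (0) is a prefix of F (01).


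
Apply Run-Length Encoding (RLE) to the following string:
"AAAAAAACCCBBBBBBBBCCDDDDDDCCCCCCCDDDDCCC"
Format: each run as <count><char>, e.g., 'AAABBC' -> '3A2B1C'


Scanning runs left to right:
  i=0: run of 'A' x 7 -> '7A'
  i=7: run of 'C' x 3 -> '3C'
  i=10: run of 'B' x 8 -> '8B'
  i=18: run of 'C' x 2 -> '2C'
  i=20: run of 'D' x 6 -> '6D'
  i=26: run of 'C' x 7 -> '7C'
  i=33: run of 'D' x 4 -> '4D'
  i=37: run of 'C' x 3 -> '3C'

RLE = 7A3C8B2C6D7C4D3C


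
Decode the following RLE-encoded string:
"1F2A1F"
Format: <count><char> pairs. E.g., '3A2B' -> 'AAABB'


Expanding each <count><char> pair:
  1F -> 'F'
  2A -> 'AA'
  1F -> 'F'

Decoded = FAAF


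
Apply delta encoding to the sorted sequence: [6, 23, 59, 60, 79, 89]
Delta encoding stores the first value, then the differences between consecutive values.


First value: 6
Deltas:
  23 - 6 = 17
  59 - 23 = 36
  60 - 59 = 1
  79 - 60 = 19
  89 - 79 = 10


Delta encoded: [6, 17, 36, 1, 19, 10]


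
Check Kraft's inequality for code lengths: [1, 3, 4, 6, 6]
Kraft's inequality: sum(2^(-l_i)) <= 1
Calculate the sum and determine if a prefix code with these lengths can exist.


Sum = 2^(-1) + 2^(-3) + 2^(-4) + 2^(-6) + 2^(-6)
    = 0.5 + 0.125 + 0.0625 + 0.015625 + 0.015625
    = 46/64 = 0.71875
Since 0.71875 <= 1, Kraft's inequality IS satisfied.
A prefix code with these lengths CAN exist.

Kraft sum = 0.71875. Satisfied.


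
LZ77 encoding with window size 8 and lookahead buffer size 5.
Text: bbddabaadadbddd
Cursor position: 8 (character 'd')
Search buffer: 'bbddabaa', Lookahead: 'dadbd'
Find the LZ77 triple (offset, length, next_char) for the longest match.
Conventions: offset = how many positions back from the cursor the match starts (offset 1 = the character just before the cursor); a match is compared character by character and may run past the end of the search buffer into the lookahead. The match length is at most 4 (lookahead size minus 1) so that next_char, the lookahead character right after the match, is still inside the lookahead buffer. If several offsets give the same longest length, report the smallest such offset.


Try each offset into the search buffer:
  offset=1 (pos 7, char 'a'): match length 0
  offset=2 (pos 6, char 'a'): match length 0
  offset=3 (pos 5, char 'b'): match length 0
  offset=4 (pos 4, char 'a'): match length 0
  offset=5 (pos 3, char 'd'): match length 2
  offset=6 (pos 2, char 'd'): match length 1
  offset=7 (pos 1, char 'b'): match length 0
  offset=8 (pos 0, char 'b'): match length 0
Longest match has length 2 at offset 5.
next_char = character at position 8 + 2 = 10 -> 'd'

Best match: offset=5, length=2 (matching 'da' starting at position 3)
LZ77 triple: (5, 2, 'd')


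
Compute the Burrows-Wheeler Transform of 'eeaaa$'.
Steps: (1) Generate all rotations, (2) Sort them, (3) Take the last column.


Rotations (sorted):
  0: $eeaaa -> last char: a
  1: a$eeaa -> last char: a
  2: aa$eea -> last char: a
  3: aaa$ee -> last char: e
  4: eaaa$e -> last char: e
  5: eeaaa$ -> last char: $


BWT = aaaee$


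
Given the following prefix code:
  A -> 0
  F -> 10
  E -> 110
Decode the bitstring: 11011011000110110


Decoding step by step:
Bits 110 -> E
Bits 110 -> E
Bits 110 -> E
Bits 0 -> A
Bits 0 -> A
Bits 110 -> E
Bits 110 -> E


Decoded message: EEEAAEE


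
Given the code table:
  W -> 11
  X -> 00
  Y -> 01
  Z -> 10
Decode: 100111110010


Decoding:
10 -> Z
01 -> Y
11 -> W
11 -> W
00 -> X
10 -> Z


Result: ZYWWXZ


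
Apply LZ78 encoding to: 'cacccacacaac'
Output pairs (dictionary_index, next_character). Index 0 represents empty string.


LZ78 encoding steps:
Dictionary: {0: ''}
Step 1: w='' (idx 0), next='c' -> output (0, 'c'), add 'c' as idx 1
Step 2: w='' (idx 0), next='a' -> output (0, 'a'), add 'a' as idx 2
Step 3: w='c' (idx 1), next='c' -> output (1, 'c'), add 'cc' as idx 3
Step 4: w='c' (idx 1), next='a' -> output (1, 'a'), add 'ca' as idx 4
Step 5: w='ca' (idx 4), next='c' -> output (4, 'c'), add 'cac' as idx 5
Step 6: w='a' (idx 2), next='a' -> output (2, 'a'), add 'aa' as idx 6
Step 7: w='c' (idx 1), end of input -> output (1, '')


Encoded: [(0, 'c'), (0, 'a'), (1, 'c'), (1, 'a'), (4, 'c'), (2, 'a'), (1, '')]


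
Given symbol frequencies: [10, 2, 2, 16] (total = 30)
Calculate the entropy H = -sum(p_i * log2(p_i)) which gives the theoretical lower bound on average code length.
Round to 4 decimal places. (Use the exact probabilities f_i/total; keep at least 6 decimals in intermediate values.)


Per-symbol terms -p_i * log2(p_i) with p_i = f_i/30:
  p = 10/30 = 0.333333: log2(p) = -1.584963, -p*log2(p) = 0.528321
  p = 2/30 = 0.066667: log2(p) = -3.906891, -p*log2(p) = 0.260459
  p = 2/30 = 0.066667: log2(p) = -3.906891, -p*log2(p) = 0.260459
  p = 16/30 = 0.533333: log2(p) = -0.906891, -p*log2(p) = 0.483675
H = 0.528321 + 0.260459 + 0.260459 + 0.483675 = 1.532914

H = 1.5329 bits/symbol


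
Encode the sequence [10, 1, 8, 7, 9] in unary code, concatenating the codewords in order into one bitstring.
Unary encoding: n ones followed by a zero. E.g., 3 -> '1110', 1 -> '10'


Encode each number as n ones followed by a terminating 0:
  10 -> 11111111110 (11 bits)
  1 -> 10 (2 bits)
  8 -> 111111110 (9 bits)
  7 -> 11111110 (8 bits)
  9 -> 1111111110 (10 bits)
Total length = 11 + 2 + 9 + 8 + 10 = 40 bits.

Unary([10, 1, 8, 7, 9]) = 1111111111010111111110111111101111111110 (40 bits)


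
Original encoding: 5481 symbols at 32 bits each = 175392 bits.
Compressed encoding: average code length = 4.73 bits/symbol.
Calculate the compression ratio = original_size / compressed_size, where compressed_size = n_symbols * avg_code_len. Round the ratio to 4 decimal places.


original_size = n_symbols * orig_bits = 5481 * 32 = 175392 bits
compressed_size = n_symbols * avg_code_len = 5481 * 4.73 = 25925.13 bits
ratio = original_size / compressed_size = 175392 / 25925.13 = 6.7653

Compression ratio = 6.7653


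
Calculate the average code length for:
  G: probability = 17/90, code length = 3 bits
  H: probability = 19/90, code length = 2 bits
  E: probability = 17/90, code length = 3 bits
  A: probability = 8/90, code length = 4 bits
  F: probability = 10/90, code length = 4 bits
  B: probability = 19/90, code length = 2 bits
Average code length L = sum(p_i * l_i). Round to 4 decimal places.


Weighted contributions p_i * l_i:
  G: (17/90) * 3 = 51/90
  H: (19/90) * 2 = 38/90
  E: (17/90) * 3 = 51/90
  A: (8/90) * 4 = 32/90
  F: (10/90) * 4 = 40/90
  B: (19/90) * 2 = 38/90
Sum = (51 + 38 + 51 + 32 + 40 + 38)/90 = 250/90

L = 250/90 = 2.7778 bits/symbol


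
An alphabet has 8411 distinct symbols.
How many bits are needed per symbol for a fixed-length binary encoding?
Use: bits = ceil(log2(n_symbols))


log2(8411) = 13.0381
Bracket: 2^13 = 8192 < 8411 <= 2^14 = 16384
So ceil(log2(8411)) = 14

bits = ceil(log2(8411)) = ceil(13.0381) = 14 bits


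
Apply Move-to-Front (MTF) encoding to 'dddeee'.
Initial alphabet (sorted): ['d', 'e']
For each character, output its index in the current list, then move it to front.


MTF encoding:
'd': index 0 in ['d', 'e'] -> ['d', 'e']
'd': index 0 in ['d', 'e'] -> ['d', 'e']
'd': index 0 in ['d', 'e'] -> ['d', 'e']
'e': index 1 in ['d', 'e'] -> ['e', 'd']
'e': index 0 in ['e', 'd'] -> ['e', 'd']
'e': index 0 in ['e', 'd'] -> ['e', 'd']


Output: [0, 0, 0, 1, 0, 0]


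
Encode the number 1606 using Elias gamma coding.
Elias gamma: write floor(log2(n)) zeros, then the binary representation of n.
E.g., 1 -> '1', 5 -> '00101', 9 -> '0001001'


num_bits = floor(log2(1606)) + 1 = 11
leading_zeros = num_bits - 1 = 10
binary(1606) = 11001000110

Elias gamma(1606) = '0000000000' + '11001000110' = 000000000011001000110 (21 bits)


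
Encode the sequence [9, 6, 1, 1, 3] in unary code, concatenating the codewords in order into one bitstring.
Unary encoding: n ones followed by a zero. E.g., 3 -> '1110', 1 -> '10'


Encode each number as n ones followed by a terminating 0:
  9 -> 1111111110 (10 bits)
  6 -> 1111110 (7 bits)
  1 -> 10 (2 bits)
  1 -> 10 (2 bits)
  3 -> 1110 (4 bits)
Total length = 10 + 7 + 2 + 2 + 4 = 25 bits.

Unary([9, 6, 1, 1, 3]) = 1111111110111111010101110 (25 bits)


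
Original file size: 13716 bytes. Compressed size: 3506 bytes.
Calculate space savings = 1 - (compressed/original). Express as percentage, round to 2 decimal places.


ratio = compressed/original = 3506/13716 = 0.255614
savings = 1 - ratio = 1 - 0.255614 = 0.744386
as a percentage: 0.744386 * 100 = 74.44%

Space savings = 1 - 3506/13716 = 74.44%


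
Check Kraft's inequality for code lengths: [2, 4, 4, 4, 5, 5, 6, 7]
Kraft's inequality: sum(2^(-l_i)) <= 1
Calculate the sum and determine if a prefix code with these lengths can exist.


Sum = 2^(-2) + 2^(-4) + 2^(-4) + 2^(-4) + 2^(-5) + 2^(-5) + 2^(-6) + 2^(-7)
    = 0.25 + 0.0625 + 0.0625 + 0.0625 + 0.03125 + 0.03125 + 0.015625 + 0.0078125
    = 67/128 = 0.5234375
Since 0.5234375 <= 1, Kraft's inequality IS satisfied.
A prefix code with these lengths CAN exist.

Kraft sum = 0.5234375. Satisfied.


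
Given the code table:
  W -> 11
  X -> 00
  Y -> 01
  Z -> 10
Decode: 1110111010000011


Decoding:
11 -> W
10 -> Z
11 -> W
10 -> Z
10 -> Z
00 -> X
00 -> X
11 -> W


Result: WZWZZXXW


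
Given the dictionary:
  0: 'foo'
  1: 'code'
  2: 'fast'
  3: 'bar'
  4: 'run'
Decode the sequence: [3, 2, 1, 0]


Look up each index in the dictionary:
  3 -> 'bar'
  2 -> 'fast'
  1 -> 'code'
  0 -> 'foo'

Decoded: "bar fast code foo"


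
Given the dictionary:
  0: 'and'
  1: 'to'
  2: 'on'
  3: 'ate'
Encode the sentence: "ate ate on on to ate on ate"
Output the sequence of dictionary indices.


Look up each word in the dictionary:
  'ate' -> 3
  'ate' -> 3
  'on' -> 2
  'on' -> 2
  'to' -> 1
  'ate' -> 3
  'on' -> 2
  'ate' -> 3

Encoded: [3, 3, 2, 2, 1, 3, 2, 3]


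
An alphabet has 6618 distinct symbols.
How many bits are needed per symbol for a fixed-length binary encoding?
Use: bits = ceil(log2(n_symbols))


log2(6618) = 12.6922
Bracket: 2^12 = 4096 < 6618 <= 2^13 = 8192
So ceil(log2(6618)) = 13

bits = ceil(log2(6618)) = ceil(12.6922) = 13 bits


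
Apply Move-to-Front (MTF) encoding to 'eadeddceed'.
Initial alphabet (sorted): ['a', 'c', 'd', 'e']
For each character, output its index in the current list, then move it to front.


MTF encoding:
'e': index 3 in ['a', 'c', 'd', 'e'] -> ['e', 'a', 'c', 'd']
'a': index 1 in ['e', 'a', 'c', 'd'] -> ['a', 'e', 'c', 'd']
'd': index 3 in ['a', 'e', 'c', 'd'] -> ['d', 'a', 'e', 'c']
'e': index 2 in ['d', 'a', 'e', 'c'] -> ['e', 'd', 'a', 'c']
'd': index 1 in ['e', 'd', 'a', 'c'] -> ['d', 'e', 'a', 'c']
'd': index 0 in ['d', 'e', 'a', 'c'] -> ['d', 'e', 'a', 'c']
'c': index 3 in ['d', 'e', 'a', 'c'] -> ['c', 'd', 'e', 'a']
'e': index 2 in ['c', 'd', 'e', 'a'] -> ['e', 'c', 'd', 'a']
'e': index 0 in ['e', 'c', 'd', 'a'] -> ['e', 'c', 'd', 'a']
'd': index 2 in ['e', 'c', 'd', 'a'] -> ['d', 'e', 'c', 'a']


Output: [3, 1, 3, 2, 1, 0, 3, 2, 0, 2]


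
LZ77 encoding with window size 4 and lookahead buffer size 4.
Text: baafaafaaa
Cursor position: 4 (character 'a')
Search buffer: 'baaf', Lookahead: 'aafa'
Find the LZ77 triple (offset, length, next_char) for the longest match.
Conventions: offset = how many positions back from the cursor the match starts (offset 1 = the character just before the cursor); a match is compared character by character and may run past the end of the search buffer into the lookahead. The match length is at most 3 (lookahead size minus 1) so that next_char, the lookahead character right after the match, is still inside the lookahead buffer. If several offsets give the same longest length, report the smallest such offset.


Try each offset into the search buffer:
  offset=1 (pos 3, char 'f'): match length 0
  offset=2 (pos 2, char 'a'): match length 1
  offset=3 (pos 1, char 'a'): match length 3
  offset=4 (pos 0, char 'b'): match length 0
Longest match has length 3 at offset 3.
next_char = character at position 4 + 3 = 7 -> 'a'

Best match: offset=3, length=3 (matching 'aaf' starting at position 1)
LZ77 triple: (3, 3, 'a')


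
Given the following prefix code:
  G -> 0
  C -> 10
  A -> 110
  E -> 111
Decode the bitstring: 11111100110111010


Decoding step by step:
Bits 111 -> E
Bits 111 -> E
Bits 0 -> G
Bits 0 -> G
Bits 110 -> A
Bits 111 -> E
Bits 0 -> G
Bits 10 -> C


Decoded message: EEGGAEGC


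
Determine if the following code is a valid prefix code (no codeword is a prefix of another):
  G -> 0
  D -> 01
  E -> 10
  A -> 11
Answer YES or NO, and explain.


Checking each pair (does one codeword prefix another?):
  G='0' vs D='01': prefix -- VIOLATION

NO -- this is NOT a valid prefix code. G (0) is a prefix of D (01).


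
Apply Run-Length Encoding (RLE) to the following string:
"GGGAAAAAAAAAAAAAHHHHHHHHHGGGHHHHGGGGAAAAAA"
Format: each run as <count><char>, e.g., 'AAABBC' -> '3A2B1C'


Scanning runs left to right:
  i=0: run of 'G' x 3 -> '3G'
  i=3: run of 'A' x 13 -> '13A'
  i=16: run of 'H' x 9 -> '9H'
  i=25: run of 'G' x 3 -> '3G'
  i=28: run of 'H' x 4 -> '4H'
  i=32: run of 'G' x 4 -> '4G'
  i=36: run of 'A' x 6 -> '6A'

RLE = 3G13A9H3G4H4G6A


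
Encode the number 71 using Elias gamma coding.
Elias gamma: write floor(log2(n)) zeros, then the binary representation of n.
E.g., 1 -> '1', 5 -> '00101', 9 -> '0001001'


num_bits = floor(log2(71)) + 1 = 7
leading_zeros = num_bits - 1 = 6
binary(71) = 1000111

Elias gamma(71) = '000000' + '1000111' = 0000001000111 (13 bits)


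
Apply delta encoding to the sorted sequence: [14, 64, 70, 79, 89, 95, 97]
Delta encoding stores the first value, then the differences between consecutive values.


First value: 14
Deltas:
  64 - 14 = 50
  70 - 64 = 6
  79 - 70 = 9
  89 - 79 = 10
  95 - 89 = 6
  97 - 95 = 2


Delta encoded: [14, 50, 6, 9, 10, 6, 2]


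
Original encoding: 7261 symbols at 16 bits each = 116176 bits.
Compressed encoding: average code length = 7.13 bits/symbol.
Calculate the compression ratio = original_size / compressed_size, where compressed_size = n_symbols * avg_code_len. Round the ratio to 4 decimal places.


original_size = n_symbols * orig_bits = 7261 * 16 = 116176 bits
compressed_size = n_symbols * avg_code_len = 7261 * 7.13 = 51770.93 bits
ratio = original_size / compressed_size = 116176 / 51770.93 = 2.244

Compression ratio = 2.244


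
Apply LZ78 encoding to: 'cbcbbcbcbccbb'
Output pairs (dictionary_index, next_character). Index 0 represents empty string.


LZ78 encoding steps:
Dictionary: {0: ''}
Step 1: w='' (idx 0), next='c' -> output (0, 'c'), add 'c' as idx 1
Step 2: w='' (idx 0), next='b' -> output (0, 'b'), add 'b' as idx 2
Step 3: w='c' (idx 1), next='b' -> output (1, 'b'), add 'cb' as idx 3
Step 4: w='b' (idx 2), next='c' -> output (2, 'c'), add 'bc' as idx 4
Step 5: w='bc' (idx 4), next='b' -> output (4, 'b'), add 'bcb' as idx 5
Step 6: w='c' (idx 1), next='c' -> output (1, 'c'), add 'cc' as idx 6
Step 7: w='b' (idx 2), next='b' -> output (2, 'b'), add 'bb' as idx 7


Encoded: [(0, 'c'), (0, 'b'), (1, 'b'), (2, 'c'), (4, 'b'), (1, 'c'), (2, 'b')]


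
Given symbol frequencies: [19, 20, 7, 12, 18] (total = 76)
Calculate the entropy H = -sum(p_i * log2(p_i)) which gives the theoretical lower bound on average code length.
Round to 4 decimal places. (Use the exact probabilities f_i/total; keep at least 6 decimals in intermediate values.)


Per-symbol terms -p_i * log2(p_i) with p_i = f_i/76:
  p = 19/76 = 0.250000: log2(p) = -2.000000, -p*log2(p) = 0.500000
  p = 20/76 = 0.263158: log2(p) = -1.925999, -p*log2(p) = 0.506842
  p = 7/76 = 0.092105: log2(p) = -3.440573, -p*log2(p) = 0.316895
  p = 12/76 = 0.157895: log2(p) = -2.662965, -p*log2(p) = 0.420468
  p = 18/76 = 0.236842: log2(p) = -2.078003, -p*log2(p) = 0.492158
H = 0.500000 + 0.506842 + 0.316895 + 0.420468 + 0.492158 = 2.236363

H = 2.2364 bits/symbol


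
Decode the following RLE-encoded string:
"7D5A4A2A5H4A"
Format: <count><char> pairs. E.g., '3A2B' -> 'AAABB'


Expanding each <count><char> pair:
  7D -> 'DDDDDDD'
  5A -> 'AAAAA'
  4A -> 'AAAA'
  2A -> 'AA'
  5H -> 'HHHHH'
  4A -> 'AAAA'

Decoded = DDDDDDDAAAAAAAAAAAHHHHHAAAA


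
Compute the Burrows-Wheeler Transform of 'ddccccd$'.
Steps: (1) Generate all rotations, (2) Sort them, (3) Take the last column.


Rotations (sorted):
  0: $ddccccd -> last char: d
  1: ccccd$dd -> last char: d
  2: cccd$ddc -> last char: c
  3: ccd$ddcc -> last char: c
  4: cd$ddccc -> last char: c
  5: d$ddcccc -> last char: c
  6: dccccd$d -> last char: d
  7: ddccccd$ -> last char: $


BWT = ddccccd$


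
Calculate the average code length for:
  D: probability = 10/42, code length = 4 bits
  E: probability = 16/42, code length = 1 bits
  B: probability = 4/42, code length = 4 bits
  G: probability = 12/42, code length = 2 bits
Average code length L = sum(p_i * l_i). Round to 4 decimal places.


Weighted contributions p_i * l_i:
  D: (10/42) * 4 = 40/42
  E: (16/42) * 1 = 16/42
  B: (4/42) * 4 = 16/42
  G: (12/42) * 2 = 24/42
Sum = (40 + 16 + 16 + 24)/42 = 96/42

L = 96/42 = 2.2857 bits/symbol


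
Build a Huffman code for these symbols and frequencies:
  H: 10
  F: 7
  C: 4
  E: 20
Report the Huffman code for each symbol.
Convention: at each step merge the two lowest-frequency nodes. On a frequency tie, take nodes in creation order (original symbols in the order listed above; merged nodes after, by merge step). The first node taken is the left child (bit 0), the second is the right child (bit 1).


Huffman tree construction:
Step 1: Merge C(4) + F(7) = 11
Step 2: Merge H(10) + (C+F)(11) = 21
Step 3: Merge E(20) + (H+(C+F))(21) = 41
Read each symbol's code off the tree from the root (left child = 0, right child = 1).

Codes:
  H: 10 (length 2)
  F: 111 (length 3)
  C: 110 (length 3)
  E: 0 (length 1)
Average code length: 73/41 = 1.7805 bits/symbol


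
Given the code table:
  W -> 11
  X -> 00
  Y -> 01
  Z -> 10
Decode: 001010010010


Decoding:
00 -> X
10 -> Z
10 -> Z
01 -> Y
00 -> X
10 -> Z


Result: XZZYXZ


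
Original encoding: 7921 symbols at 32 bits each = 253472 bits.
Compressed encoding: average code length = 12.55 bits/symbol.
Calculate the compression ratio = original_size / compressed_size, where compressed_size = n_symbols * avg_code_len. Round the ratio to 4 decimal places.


original_size = n_symbols * orig_bits = 7921 * 32 = 253472 bits
compressed_size = n_symbols * avg_code_len = 7921 * 12.55 = 99408.55 bits
ratio = original_size / compressed_size = 253472 / 99408.55 = 2.5498

Compression ratio = 2.5498


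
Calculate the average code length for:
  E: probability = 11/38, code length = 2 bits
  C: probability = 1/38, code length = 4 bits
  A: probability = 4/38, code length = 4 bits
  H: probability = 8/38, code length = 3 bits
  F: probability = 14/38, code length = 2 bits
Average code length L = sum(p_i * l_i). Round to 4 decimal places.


Weighted contributions p_i * l_i:
  E: (11/38) * 2 = 22/38
  C: (1/38) * 4 = 4/38
  A: (4/38) * 4 = 16/38
  H: (8/38) * 3 = 24/38
  F: (14/38) * 2 = 28/38
Sum = (22 + 4 + 16 + 24 + 28)/38 = 94/38

L = 94/38 = 2.4737 bits/symbol


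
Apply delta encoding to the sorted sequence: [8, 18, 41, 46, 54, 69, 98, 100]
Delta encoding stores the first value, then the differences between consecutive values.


First value: 8
Deltas:
  18 - 8 = 10
  41 - 18 = 23
  46 - 41 = 5
  54 - 46 = 8
  69 - 54 = 15
  98 - 69 = 29
  100 - 98 = 2


Delta encoded: [8, 10, 23, 5, 8, 15, 29, 2]


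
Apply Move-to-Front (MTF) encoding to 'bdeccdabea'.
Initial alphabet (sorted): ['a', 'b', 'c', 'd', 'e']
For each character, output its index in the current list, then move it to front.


MTF encoding:
'b': index 1 in ['a', 'b', 'c', 'd', 'e'] -> ['b', 'a', 'c', 'd', 'e']
'd': index 3 in ['b', 'a', 'c', 'd', 'e'] -> ['d', 'b', 'a', 'c', 'e']
'e': index 4 in ['d', 'b', 'a', 'c', 'e'] -> ['e', 'd', 'b', 'a', 'c']
'c': index 4 in ['e', 'd', 'b', 'a', 'c'] -> ['c', 'e', 'd', 'b', 'a']
'c': index 0 in ['c', 'e', 'd', 'b', 'a'] -> ['c', 'e', 'd', 'b', 'a']
'd': index 2 in ['c', 'e', 'd', 'b', 'a'] -> ['d', 'c', 'e', 'b', 'a']
'a': index 4 in ['d', 'c', 'e', 'b', 'a'] -> ['a', 'd', 'c', 'e', 'b']
'b': index 4 in ['a', 'd', 'c', 'e', 'b'] -> ['b', 'a', 'd', 'c', 'e']
'e': index 4 in ['b', 'a', 'd', 'c', 'e'] -> ['e', 'b', 'a', 'd', 'c']
'a': index 2 in ['e', 'b', 'a', 'd', 'c'] -> ['a', 'e', 'b', 'd', 'c']


Output: [1, 3, 4, 4, 0, 2, 4, 4, 4, 2]


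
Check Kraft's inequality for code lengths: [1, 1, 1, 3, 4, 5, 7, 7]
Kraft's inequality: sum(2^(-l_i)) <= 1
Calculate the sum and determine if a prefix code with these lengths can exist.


Sum = 2^(-1) + 2^(-1) + 2^(-1) + 2^(-3) + 2^(-4) + 2^(-5) + 2^(-7) + 2^(-7)
    = 0.5 + 0.5 + 0.5 + 0.125 + 0.0625 + 0.03125 + 0.0078125 + 0.0078125
    = 222/128 = 1.734375
Since 1.734375 > 1, Kraft's inequality is NOT satisfied.
A prefix code with these lengths CANNOT exist.

Kraft sum = 1.734375. Not satisfied.


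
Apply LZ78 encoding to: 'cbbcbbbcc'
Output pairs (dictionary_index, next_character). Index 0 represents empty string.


LZ78 encoding steps:
Dictionary: {0: ''}
Step 1: w='' (idx 0), next='c' -> output (0, 'c'), add 'c' as idx 1
Step 2: w='' (idx 0), next='b' -> output (0, 'b'), add 'b' as idx 2
Step 3: w='b' (idx 2), next='c' -> output (2, 'c'), add 'bc' as idx 3
Step 4: w='b' (idx 2), next='b' -> output (2, 'b'), add 'bb' as idx 4
Step 5: w='bc' (idx 3), next='c' -> output (3, 'c'), add 'bcc' as idx 5


Encoded: [(0, 'c'), (0, 'b'), (2, 'c'), (2, 'b'), (3, 'c')]


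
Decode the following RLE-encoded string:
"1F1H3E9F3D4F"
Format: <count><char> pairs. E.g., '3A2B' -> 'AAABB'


Expanding each <count><char> pair:
  1F -> 'F'
  1H -> 'H'
  3E -> 'EEE'
  9F -> 'FFFFFFFFF'
  3D -> 'DDD'
  4F -> 'FFFF'

Decoded = FHEEEFFFFFFFFFDDDFFFF


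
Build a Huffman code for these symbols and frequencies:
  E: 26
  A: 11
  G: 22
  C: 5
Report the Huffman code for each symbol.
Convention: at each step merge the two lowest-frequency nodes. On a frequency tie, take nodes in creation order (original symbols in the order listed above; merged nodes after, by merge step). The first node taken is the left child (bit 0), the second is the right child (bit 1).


Huffman tree construction:
Step 1: Merge C(5) + A(11) = 16
Step 2: Merge (C+A)(16) + G(22) = 38
Step 3: Merge E(26) + ((C+A)+G)(38) = 64
Read each symbol's code off the tree from the root (left child = 0, right child = 1).

Codes:
  E: 0 (length 1)
  A: 101 (length 3)
  G: 11 (length 2)
  C: 100 (length 3)
Average code length: 118/64 = 1.8438 bits/symbol


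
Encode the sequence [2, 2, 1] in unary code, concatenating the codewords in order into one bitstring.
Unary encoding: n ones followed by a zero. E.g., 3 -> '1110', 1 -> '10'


Encode each number as n ones followed by a terminating 0:
  2 -> 110 (3 bits)
  2 -> 110 (3 bits)
  1 -> 10 (2 bits)
Total length = 3 + 3 + 2 = 8 bits.

Unary([2, 2, 1]) = 11011010 (8 bits)


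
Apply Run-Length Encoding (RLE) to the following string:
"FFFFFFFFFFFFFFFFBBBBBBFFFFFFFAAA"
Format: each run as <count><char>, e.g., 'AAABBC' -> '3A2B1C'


Scanning runs left to right:
  i=0: run of 'F' x 16 -> '16F'
  i=16: run of 'B' x 6 -> '6B'
  i=22: run of 'F' x 7 -> '7F'
  i=29: run of 'A' x 3 -> '3A'

RLE = 16F6B7F3A


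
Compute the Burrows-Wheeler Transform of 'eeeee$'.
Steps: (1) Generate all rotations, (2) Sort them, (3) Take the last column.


Rotations (sorted):
  0: $eeeee -> last char: e
  1: e$eeee -> last char: e
  2: ee$eee -> last char: e
  3: eee$ee -> last char: e
  4: eeee$e -> last char: e
  5: eeeee$ -> last char: $


BWT = eeeee$


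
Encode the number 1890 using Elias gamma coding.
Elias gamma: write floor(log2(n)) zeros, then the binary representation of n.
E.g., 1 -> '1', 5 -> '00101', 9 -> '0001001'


num_bits = floor(log2(1890)) + 1 = 11
leading_zeros = num_bits - 1 = 10
binary(1890) = 11101100010

Elias gamma(1890) = '0000000000' + '11101100010' = 000000000011101100010 (21 bits)


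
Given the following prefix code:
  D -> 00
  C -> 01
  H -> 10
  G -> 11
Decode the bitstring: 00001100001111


Decoding step by step:
Bits 00 -> D
Bits 00 -> D
Bits 11 -> G
Bits 00 -> D
Bits 00 -> D
Bits 11 -> G
Bits 11 -> G


Decoded message: DDGDDGG


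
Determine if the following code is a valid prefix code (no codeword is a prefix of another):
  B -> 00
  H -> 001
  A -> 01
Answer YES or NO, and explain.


Checking each pair (does one codeword prefix another?):
  B='00' vs H='001': prefix -- VIOLATION

NO -- this is NOT a valid prefix code. B (00) is a prefix of H (001).


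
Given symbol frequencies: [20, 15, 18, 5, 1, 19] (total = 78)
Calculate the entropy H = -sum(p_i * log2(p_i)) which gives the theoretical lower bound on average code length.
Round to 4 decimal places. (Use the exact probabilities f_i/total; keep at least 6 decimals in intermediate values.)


Per-symbol terms -p_i * log2(p_i) with p_i = f_i/78:
  p = 20/78 = 0.256410: log2(p) = -1.963474, -p*log2(p) = 0.503455
  p = 15/78 = 0.192308: log2(p) = -2.378512, -p*log2(p) = 0.457406
  p = 18/78 = 0.230769: log2(p) = -2.115477, -p*log2(p) = 0.488187
  p = 5/78 = 0.064103: log2(p) = -3.963474, -p*log2(p) = 0.254069
  p = 1/78 = 0.012821: log2(p) = -6.285402, -p*log2(p) = 0.080582
  p = 19/78 = 0.243590: log2(p) = -2.037475, -p*log2(p) = 0.496308
H = 0.503455 + 0.457406 + 0.488187 + 0.254069 + 0.080582 + 0.496308 = 2.280007

H = 2.28 bits/symbol


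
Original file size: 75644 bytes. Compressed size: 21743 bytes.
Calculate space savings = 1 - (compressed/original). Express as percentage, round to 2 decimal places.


ratio = compressed/original = 21743/75644 = 0.287439
savings = 1 - ratio = 1 - 0.287439 = 0.712561
as a percentage: 0.712561 * 100 = 71.26%

Space savings = 1 - 21743/75644 = 71.26%


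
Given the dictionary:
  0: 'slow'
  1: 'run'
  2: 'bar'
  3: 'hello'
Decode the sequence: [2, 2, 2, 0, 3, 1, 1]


Look up each index in the dictionary:
  2 -> 'bar'
  2 -> 'bar'
  2 -> 'bar'
  0 -> 'slow'
  3 -> 'hello'
  1 -> 'run'
  1 -> 'run'

Decoded: "bar bar bar slow hello run run"


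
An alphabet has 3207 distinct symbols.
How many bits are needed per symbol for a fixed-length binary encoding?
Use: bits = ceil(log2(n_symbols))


log2(3207) = 11.647
Bracket: 2^11 = 2048 < 3207 <= 2^12 = 4096
So ceil(log2(3207)) = 12

bits = ceil(log2(3207)) = ceil(11.647) = 12 bits


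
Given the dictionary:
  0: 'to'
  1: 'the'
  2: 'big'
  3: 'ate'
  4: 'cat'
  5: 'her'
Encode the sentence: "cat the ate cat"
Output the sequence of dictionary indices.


Look up each word in the dictionary:
  'cat' -> 4
  'the' -> 1
  'ate' -> 3
  'cat' -> 4

Encoded: [4, 1, 3, 4]


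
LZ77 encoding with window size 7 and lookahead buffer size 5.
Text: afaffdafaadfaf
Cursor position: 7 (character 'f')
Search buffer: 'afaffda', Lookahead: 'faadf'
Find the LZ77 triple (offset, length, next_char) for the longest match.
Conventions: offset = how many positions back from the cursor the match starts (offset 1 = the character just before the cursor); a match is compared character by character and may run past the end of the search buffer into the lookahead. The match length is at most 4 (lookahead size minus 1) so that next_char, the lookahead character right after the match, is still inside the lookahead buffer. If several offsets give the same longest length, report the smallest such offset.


Try each offset into the search buffer:
  offset=1 (pos 6, char 'a'): match length 0
  offset=2 (pos 5, char 'd'): match length 0
  offset=3 (pos 4, char 'f'): match length 1
  offset=4 (pos 3, char 'f'): match length 1
  offset=5 (pos 2, char 'a'): match length 0
  offset=6 (pos 1, char 'f'): match length 2
  offset=7 (pos 0, char 'a'): match length 0
Longest match has length 2 at offset 6.
next_char = character at position 7 + 2 = 9 -> 'a'

Best match: offset=6, length=2 (matching 'fa' starting at position 1)
LZ77 triple: (6, 2, 'a')


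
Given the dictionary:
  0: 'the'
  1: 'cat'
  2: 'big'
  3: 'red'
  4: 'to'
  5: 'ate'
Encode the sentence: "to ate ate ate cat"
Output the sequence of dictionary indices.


Look up each word in the dictionary:
  'to' -> 4
  'ate' -> 5
  'ate' -> 5
  'ate' -> 5
  'cat' -> 1

Encoded: [4, 5, 5, 5, 1]


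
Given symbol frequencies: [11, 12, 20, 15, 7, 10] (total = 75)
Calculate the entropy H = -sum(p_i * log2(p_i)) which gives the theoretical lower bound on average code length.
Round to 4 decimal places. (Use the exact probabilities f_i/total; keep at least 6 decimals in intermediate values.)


Per-symbol terms -p_i * log2(p_i) with p_i = f_i/75:
  p = 11/75 = 0.146667: log2(p) = -2.769387, -p*log2(p) = 0.406177
  p = 12/75 = 0.160000: log2(p) = -2.643856, -p*log2(p) = 0.423017
  p = 20/75 = 0.266667: log2(p) = -1.906891, -p*log2(p) = 0.508504
  p = 15/75 = 0.200000: log2(p) = -2.321928, -p*log2(p) = 0.464386
  p = 7/75 = 0.093333: log2(p) = -3.421464, -p*log2(p) = 0.319337
  p = 10/75 = 0.133333: log2(p) = -2.906891, -p*log2(p) = 0.387585
H = 0.406177 + 0.423017 + 0.508504 + 0.464386 + 0.319337 + 0.387585 = 2.509006

H = 2.509 bits/symbol


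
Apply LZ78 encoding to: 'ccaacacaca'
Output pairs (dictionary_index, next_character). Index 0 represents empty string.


LZ78 encoding steps:
Dictionary: {0: ''}
Step 1: w='' (idx 0), next='c' -> output (0, 'c'), add 'c' as idx 1
Step 2: w='c' (idx 1), next='a' -> output (1, 'a'), add 'ca' as idx 2
Step 3: w='' (idx 0), next='a' -> output (0, 'a'), add 'a' as idx 3
Step 4: w='ca' (idx 2), next='c' -> output (2, 'c'), add 'cac' as idx 4
Step 5: w='a' (idx 3), next='c' -> output (3, 'c'), add 'ac' as idx 5
Step 6: w='a' (idx 3), end of input -> output (3, '')


Encoded: [(0, 'c'), (1, 'a'), (0, 'a'), (2, 'c'), (3, 'c'), (3, '')]


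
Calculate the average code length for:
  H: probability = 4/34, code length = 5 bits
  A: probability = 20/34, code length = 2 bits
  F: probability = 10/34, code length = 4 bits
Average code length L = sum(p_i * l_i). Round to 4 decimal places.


Weighted contributions p_i * l_i:
  H: (4/34) * 5 = 20/34
  A: (20/34) * 2 = 40/34
  F: (10/34) * 4 = 40/34
Sum = (20 + 40 + 40)/34 = 100/34

L = 100/34 = 2.9412 bits/symbol


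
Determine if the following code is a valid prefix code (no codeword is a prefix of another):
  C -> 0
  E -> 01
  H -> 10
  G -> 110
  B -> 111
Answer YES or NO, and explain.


Checking each pair (does one codeword prefix another?):
  C='0' vs E='01': prefix -- VIOLATION

NO -- this is NOT a valid prefix code. C (0) is a prefix of E (01).


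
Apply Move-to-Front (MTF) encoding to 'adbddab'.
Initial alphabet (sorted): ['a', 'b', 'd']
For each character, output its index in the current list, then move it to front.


MTF encoding:
'a': index 0 in ['a', 'b', 'd'] -> ['a', 'b', 'd']
'd': index 2 in ['a', 'b', 'd'] -> ['d', 'a', 'b']
'b': index 2 in ['d', 'a', 'b'] -> ['b', 'd', 'a']
'd': index 1 in ['b', 'd', 'a'] -> ['d', 'b', 'a']
'd': index 0 in ['d', 'b', 'a'] -> ['d', 'b', 'a']
'a': index 2 in ['d', 'b', 'a'] -> ['a', 'd', 'b']
'b': index 2 in ['a', 'd', 'b'] -> ['b', 'a', 'd']


Output: [0, 2, 2, 1, 0, 2, 2]


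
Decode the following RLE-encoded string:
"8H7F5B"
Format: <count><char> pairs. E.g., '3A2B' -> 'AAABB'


Expanding each <count><char> pair:
  8H -> 'HHHHHHHH'
  7F -> 'FFFFFFF'
  5B -> 'BBBBB'

Decoded = HHHHHHHHFFFFFFFBBBBB


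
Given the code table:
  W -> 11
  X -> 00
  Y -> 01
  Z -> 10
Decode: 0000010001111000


Decoding:
00 -> X
00 -> X
01 -> Y
00 -> X
01 -> Y
11 -> W
10 -> Z
00 -> X


Result: XXYXYWZX


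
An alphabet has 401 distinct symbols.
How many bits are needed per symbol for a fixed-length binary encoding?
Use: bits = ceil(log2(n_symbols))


log2(401) = 8.6475
Bracket: 2^8 = 256 < 401 <= 2^9 = 512
So ceil(log2(401)) = 9

bits = ceil(log2(401)) = ceil(8.6475) = 9 bits


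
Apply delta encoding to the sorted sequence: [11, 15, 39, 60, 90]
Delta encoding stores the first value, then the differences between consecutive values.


First value: 11
Deltas:
  15 - 11 = 4
  39 - 15 = 24
  60 - 39 = 21
  90 - 60 = 30


Delta encoded: [11, 4, 24, 21, 30]


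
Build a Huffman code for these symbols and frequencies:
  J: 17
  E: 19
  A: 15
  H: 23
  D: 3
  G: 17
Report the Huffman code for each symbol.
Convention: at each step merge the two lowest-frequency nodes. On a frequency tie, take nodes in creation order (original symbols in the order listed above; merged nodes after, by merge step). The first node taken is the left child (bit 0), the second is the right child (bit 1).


Huffman tree construction:
Step 1: Merge D(3) + A(15) = 18
Step 2: Merge J(17) + G(17) = 34
Step 3: Merge (D+A)(18) + E(19) = 37
Step 4: Merge H(23) + (J+G)(34) = 57
Step 5: Merge ((D+A)+E)(37) + (H+(J+G))(57) = 94
Read each symbol's code off the tree from the root (left child = 0, right child = 1).

Codes:
  J: 110 (length 3)
  E: 01 (length 2)
  A: 001 (length 3)
  H: 10 (length 2)
  D: 000 (length 3)
  G: 111 (length 3)
Average code length: 240/94 = 2.5532 bits/symbol


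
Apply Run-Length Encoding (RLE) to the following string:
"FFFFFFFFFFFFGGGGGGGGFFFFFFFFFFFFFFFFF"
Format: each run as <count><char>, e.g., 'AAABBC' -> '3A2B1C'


Scanning runs left to right:
  i=0: run of 'F' x 12 -> '12F'
  i=12: run of 'G' x 8 -> '8G'
  i=20: run of 'F' x 17 -> '17F'

RLE = 12F8G17F


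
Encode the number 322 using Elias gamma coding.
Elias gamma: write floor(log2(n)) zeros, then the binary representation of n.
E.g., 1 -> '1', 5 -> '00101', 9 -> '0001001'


num_bits = floor(log2(322)) + 1 = 9
leading_zeros = num_bits - 1 = 8
binary(322) = 101000010

Elias gamma(322) = '00000000' + '101000010' = 00000000101000010 (17 bits)


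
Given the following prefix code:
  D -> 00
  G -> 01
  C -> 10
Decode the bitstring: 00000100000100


Decoding step by step:
Bits 00 -> D
Bits 00 -> D
Bits 01 -> G
Bits 00 -> D
Bits 00 -> D
Bits 01 -> G
Bits 00 -> D


Decoded message: DDGDDGD


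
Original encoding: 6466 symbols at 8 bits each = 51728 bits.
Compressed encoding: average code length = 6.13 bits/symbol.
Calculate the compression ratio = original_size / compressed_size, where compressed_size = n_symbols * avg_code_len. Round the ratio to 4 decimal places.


original_size = n_symbols * orig_bits = 6466 * 8 = 51728 bits
compressed_size = n_symbols * avg_code_len = 6466 * 6.13 = 39636.58 bits
ratio = original_size / compressed_size = 51728 / 39636.58 = 1.3051

Compression ratio = 1.3051


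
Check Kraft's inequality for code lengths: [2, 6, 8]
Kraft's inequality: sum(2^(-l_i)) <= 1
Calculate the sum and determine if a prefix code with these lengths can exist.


Sum = 2^(-2) + 2^(-6) + 2^(-8)
    = 0.25 + 0.015625 + 0.00390625
    = 69/256 = 0.26953125
Since 0.26953125 <= 1, Kraft's inequality IS satisfied.
A prefix code with these lengths CAN exist.

Kraft sum = 0.26953125. Satisfied.


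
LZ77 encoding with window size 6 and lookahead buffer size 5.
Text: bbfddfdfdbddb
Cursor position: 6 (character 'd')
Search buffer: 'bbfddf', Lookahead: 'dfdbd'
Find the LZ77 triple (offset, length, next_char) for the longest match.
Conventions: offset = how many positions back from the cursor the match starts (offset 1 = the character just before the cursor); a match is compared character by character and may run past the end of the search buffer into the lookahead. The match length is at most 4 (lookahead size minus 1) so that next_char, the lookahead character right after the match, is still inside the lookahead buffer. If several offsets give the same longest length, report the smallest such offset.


Try each offset into the search buffer:
  offset=1 (pos 5, char 'f'): match length 0
  offset=2 (pos 4, char 'd'): match length 3
  offset=3 (pos 3, char 'd'): match length 1
  offset=4 (pos 2, char 'f'): match length 0
  offset=5 (pos 1, char 'b'): match length 0
  offset=6 (pos 0, char 'b'): match length 0
Longest match has length 3 at offset 2.
next_char = character at position 6 + 3 = 9 -> 'b'

Best match: offset=2, length=3 (matching 'dfd' starting at position 4)
LZ77 triple: (2, 3, 'b')


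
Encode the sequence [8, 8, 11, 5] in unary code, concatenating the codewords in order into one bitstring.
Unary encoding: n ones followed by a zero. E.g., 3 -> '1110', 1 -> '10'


Encode each number as n ones followed by a terminating 0:
  8 -> 111111110 (9 bits)
  8 -> 111111110 (9 bits)
  11 -> 111111111110 (12 bits)
  5 -> 111110 (6 bits)
Total length = 9 + 9 + 12 + 6 = 36 bits.

Unary([8, 8, 11, 5]) = 111111110111111110111111111110111110 (36 bits)


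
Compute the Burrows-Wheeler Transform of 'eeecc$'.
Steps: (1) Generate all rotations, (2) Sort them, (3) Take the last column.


Rotations (sorted):
  0: $eeecc -> last char: c
  1: c$eeec -> last char: c
  2: cc$eee -> last char: e
  3: ecc$ee -> last char: e
  4: eecc$e -> last char: e
  5: eeecc$ -> last char: $


BWT = cceee$


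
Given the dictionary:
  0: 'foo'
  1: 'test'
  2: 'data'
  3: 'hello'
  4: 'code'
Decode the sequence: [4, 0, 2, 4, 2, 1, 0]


Look up each index in the dictionary:
  4 -> 'code'
  0 -> 'foo'
  2 -> 'data'
  4 -> 'code'
  2 -> 'data'
  1 -> 'test'
  0 -> 'foo'

Decoded: "code foo data code data test foo"


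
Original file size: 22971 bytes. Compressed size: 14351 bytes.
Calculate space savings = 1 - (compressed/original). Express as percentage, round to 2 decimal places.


ratio = compressed/original = 14351/22971 = 0.624744
savings = 1 - ratio = 1 - 0.624744 = 0.375256
as a percentage: 0.375256 * 100 = 37.53%

Space savings = 1 - 14351/22971 = 37.53%


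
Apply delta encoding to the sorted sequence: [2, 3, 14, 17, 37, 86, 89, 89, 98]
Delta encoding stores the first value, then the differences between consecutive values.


First value: 2
Deltas:
  3 - 2 = 1
  14 - 3 = 11
  17 - 14 = 3
  37 - 17 = 20
  86 - 37 = 49
  89 - 86 = 3
  89 - 89 = 0
  98 - 89 = 9


Delta encoded: [2, 1, 11, 3, 20, 49, 3, 0, 9]


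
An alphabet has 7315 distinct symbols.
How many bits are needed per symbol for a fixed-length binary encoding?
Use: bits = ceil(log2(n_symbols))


log2(7315) = 12.8366
Bracket: 2^12 = 4096 < 7315 <= 2^13 = 8192
So ceil(log2(7315)) = 13

bits = ceil(log2(7315)) = ceil(12.8366) = 13 bits


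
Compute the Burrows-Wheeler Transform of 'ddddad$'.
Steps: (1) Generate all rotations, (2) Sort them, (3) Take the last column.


Rotations (sorted):
  0: $ddddad -> last char: d
  1: ad$dddd -> last char: d
  2: d$dddda -> last char: a
  3: dad$ddd -> last char: d
  4: ddad$dd -> last char: d
  5: dddad$d -> last char: d
  6: ddddad$ -> last char: $


BWT = ddaddd$


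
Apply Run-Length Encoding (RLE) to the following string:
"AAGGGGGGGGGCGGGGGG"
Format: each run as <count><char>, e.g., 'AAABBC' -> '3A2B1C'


Scanning runs left to right:
  i=0: run of 'A' x 2 -> '2A'
  i=2: run of 'G' x 9 -> '9G'
  i=11: run of 'C' x 1 -> '1C'
  i=12: run of 'G' x 6 -> '6G'

RLE = 2A9G1C6G


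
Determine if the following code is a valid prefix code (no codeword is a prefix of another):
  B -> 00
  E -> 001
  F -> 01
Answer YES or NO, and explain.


Checking each pair (does one codeword prefix another?):
  B='00' vs E='001': prefix -- VIOLATION

NO -- this is NOT a valid prefix code. B (00) is a prefix of E (001).


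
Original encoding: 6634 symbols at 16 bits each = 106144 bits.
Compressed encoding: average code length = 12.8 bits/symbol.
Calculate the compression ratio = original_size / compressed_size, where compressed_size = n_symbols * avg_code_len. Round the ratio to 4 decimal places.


original_size = n_symbols * orig_bits = 6634 * 16 = 106144 bits
compressed_size = n_symbols * avg_code_len = 6634 * 12.8 = 84915.2 bits
ratio = original_size / compressed_size = 106144 / 84915.2 = 1.25

Compression ratio = 1.25


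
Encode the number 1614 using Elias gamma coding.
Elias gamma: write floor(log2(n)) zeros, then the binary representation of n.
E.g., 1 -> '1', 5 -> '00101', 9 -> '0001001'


num_bits = floor(log2(1614)) + 1 = 11
leading_zeros = num_bits - 1 = 10
binary(1614) = 11001001110

Elias gamma(1614) = '0000000000' + '11001001110' = 000000000011001001110 (21 bits)
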